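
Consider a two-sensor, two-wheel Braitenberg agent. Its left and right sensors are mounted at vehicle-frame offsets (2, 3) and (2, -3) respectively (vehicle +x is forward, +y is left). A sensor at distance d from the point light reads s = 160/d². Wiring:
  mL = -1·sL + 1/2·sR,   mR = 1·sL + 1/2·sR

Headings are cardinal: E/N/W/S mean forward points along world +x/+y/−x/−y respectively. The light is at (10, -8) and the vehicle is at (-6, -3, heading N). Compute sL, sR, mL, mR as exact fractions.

16/41 80/109 -104/4469 3384/4469

left sensor world pos  = (-9, -1); dL² = 410
right sensor world pos = (-3, -1); dR² = 218
sL = 160/410 = 16/41
sR = 160/218 = 80/109
mL = -1·sL + 1/2·sR = -104/4469
mR = 1·sL + 1/2·sR = 3384/4469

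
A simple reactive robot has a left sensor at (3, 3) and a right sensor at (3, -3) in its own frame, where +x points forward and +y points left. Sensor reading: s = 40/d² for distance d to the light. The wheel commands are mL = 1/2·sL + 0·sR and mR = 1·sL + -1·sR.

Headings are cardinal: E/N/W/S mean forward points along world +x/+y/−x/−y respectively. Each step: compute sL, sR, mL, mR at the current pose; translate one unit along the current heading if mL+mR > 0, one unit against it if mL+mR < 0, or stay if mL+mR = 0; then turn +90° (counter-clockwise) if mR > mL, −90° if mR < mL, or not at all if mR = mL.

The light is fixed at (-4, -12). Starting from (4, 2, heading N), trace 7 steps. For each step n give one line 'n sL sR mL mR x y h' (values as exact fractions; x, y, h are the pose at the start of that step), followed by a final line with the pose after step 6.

0 20/157 4/41 10/157 192/6437 4 2 N
1 8/89 8/53 4/89 -288/4717 4 3 E
2 10/61 1/4 5/61 -21/244 3 3 S
3 8/37 40/377 4/37 1536/13949 3 4 W
4 4/25 20/89 2/25 -144/2225 2 4 S
5 40/153 40/333 20/153 800/5661 2 3 W
6 5/26 10/37 5/52 -75/962 1 3 S
final 1 2 W

n=0: pose=(4,2,N); sL=20/157, sR=4/41; mL=10/157, mR=192/6437; mL+mR=602/6437 → advance +1; mR−mL=-218/6437 → turn -1·90°
n=1: pose=(4,3,E); sL=8/89, sR=8/53; mL=4/89, mR=-288/4717; mL+mR=-76/4717 → advance -1; mR−mL=-500/4717 → turn -1·90°
n=2: pose=(3,3,S); sL=10/61, sR=1/4; mL=5/61, mR=-21/244; mL+mR=-1/244 → advance -1; mR−mL=-41/244 → turn -1·90°
n=3: pose=(3,4,W); sL=8/37, sR=40/377; mL=4/37, mR=1536/13949; mL+mR=3044/13949 → advance +1; mR−mL=28/13949 → turn +1·90°
n=4: pose=(2,4,S); sL=4/25, sR=20/89; mL=2/25, mR=-144/2225; mL+mR=34/2225 → advance +1; mR−mL=-322/2225 → turn -1·90°
n=5: pose=(2,3,W); sL=40/153, sR=40/333; mL=20/153, mR=800/5661; mL+mR=1540/5661 → advance +1; mR−mL=20/1887 → turn +1·90°
n=6: pose=(1,3,S); sL=5/26, sR=10/37; mL=5/52, mR=-75/962; mL+mR=35/1924 → advance +1; mR−mL=-335/1924 → turn -1·90°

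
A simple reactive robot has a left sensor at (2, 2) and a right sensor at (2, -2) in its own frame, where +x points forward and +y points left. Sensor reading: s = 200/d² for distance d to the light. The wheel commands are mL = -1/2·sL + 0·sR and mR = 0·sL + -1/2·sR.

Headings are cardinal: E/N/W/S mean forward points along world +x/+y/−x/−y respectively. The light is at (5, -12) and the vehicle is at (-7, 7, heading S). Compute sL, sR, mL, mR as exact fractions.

left sensor world pos  = (-5, 5); dL² = 389
right sensor world pos = (-9, 5); dR² = 485
sL = 200/389 = 200/389
sR = 200/485 = 40/97
mL = -1/2·sL + 0·sR = -100/389
mR = 0·sL + -1/2·sR = -20/97

200/389 40/97 -100/389 -20/97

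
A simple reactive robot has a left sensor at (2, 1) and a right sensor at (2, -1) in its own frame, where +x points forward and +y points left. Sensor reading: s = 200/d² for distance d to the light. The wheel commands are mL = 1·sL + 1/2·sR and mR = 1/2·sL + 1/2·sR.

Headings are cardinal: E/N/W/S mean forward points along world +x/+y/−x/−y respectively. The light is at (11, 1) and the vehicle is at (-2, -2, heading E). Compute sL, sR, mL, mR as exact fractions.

8/5 200/137 1596/685 1048/685

left sensor world pos  = (0, -1); dL² = 125
right sensor world pos = (0, -3); dR² = 137
sL = 200/125 = 8/5
sR = 200/137 = 200/137
mL = 1·sL + 1/2·sR = 1596/685
mR = 1/2·sL + 1/2·sR = 1048/685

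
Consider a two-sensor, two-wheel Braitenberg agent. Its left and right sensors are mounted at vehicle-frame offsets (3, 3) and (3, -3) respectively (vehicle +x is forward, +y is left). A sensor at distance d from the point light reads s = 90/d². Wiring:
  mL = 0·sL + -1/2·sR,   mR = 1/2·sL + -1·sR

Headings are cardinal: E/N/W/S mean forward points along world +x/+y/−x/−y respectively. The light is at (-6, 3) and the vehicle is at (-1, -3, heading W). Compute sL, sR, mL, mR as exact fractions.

18/17 90/13 -45/13 -1413/221

left sensor world pos  = (-4, -6); dL² = 85
right sensor world pos = (-4, 0); dR² = 13
sL = 90/85 = 18/17
sR = 90/13 = 90/13
mL = 0·sL + -1/2·sR = -45/13
mR = 1/2·sL + -1·sR = -1413/221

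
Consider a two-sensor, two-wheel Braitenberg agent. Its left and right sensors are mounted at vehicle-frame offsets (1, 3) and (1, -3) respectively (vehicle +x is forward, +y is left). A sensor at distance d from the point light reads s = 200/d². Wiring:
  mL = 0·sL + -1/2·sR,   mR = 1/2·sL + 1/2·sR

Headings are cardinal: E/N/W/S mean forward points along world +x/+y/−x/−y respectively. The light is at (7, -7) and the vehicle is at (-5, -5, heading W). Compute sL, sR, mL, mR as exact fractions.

left sensor world pos  = (-6, -8); dL² = 170
right sensor world pos = (-6, -2); dR² = 194
sL = 200/170 = 20/17
sR = 200/194 = 100/97
mL = 0·sL + -1/2·sR = -50/97
mR = 1/2·sL + 1/2·sR = 1820/1649

20/17 100/97 -50/97 1820/1649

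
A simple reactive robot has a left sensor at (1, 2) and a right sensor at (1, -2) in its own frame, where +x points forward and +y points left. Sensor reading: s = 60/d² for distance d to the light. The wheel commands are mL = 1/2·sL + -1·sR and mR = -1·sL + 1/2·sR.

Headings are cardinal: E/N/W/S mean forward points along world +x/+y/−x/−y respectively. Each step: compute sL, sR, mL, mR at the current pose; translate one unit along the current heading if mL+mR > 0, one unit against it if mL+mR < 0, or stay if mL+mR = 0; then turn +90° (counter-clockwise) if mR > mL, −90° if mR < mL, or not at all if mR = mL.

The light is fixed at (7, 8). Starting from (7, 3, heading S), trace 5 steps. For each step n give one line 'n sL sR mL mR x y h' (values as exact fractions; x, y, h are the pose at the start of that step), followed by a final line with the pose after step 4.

0 3/2 3/2 -3/4 -3/4 7 3 S
1 60/29 60/29 -30/29 -30/29 7 4 S
2 3 3 -3/2 -3/2 7 5 S
3 60/13 60/13 -30/13 -30/13 7 6 S
4 15/2 15/2 -15/4 -15/4 7 7 S
final 7 8 S

n=0: pose=(7,3,S); sL=3/2, sR=3/2; mL=-3/4, mR=-3/4; mL+mR=-3/2 → advance -1; mR−mL=0 → turn +0·90°
n=1: pose=(7,4,S); sL=60/29, sR=60/29; mL=-30/29, mR=-30/29; mL+mR=-60/29 → advance -1; mR−mL=0 → turn +0·90°
n=2: pose=(7,5,S); sL=3, sR=3; mL=-3/2, mR=-3/2; mL+mR=-3 → advance -1; mR−mL=0 → turn +0·90°
n=3: pose=(7,6,S); sL=60/13, sR=60/13; mL=-30/13, mR=-30/13; mL+mR=-60/13 → advance -1; mR−mL=0 → turn +0·90°
n=4: pose=(7,7,S); sL=15/2, sR=15/2; mL=-15/4, mR=-15/4; mL+mR=-15/2 → advance -1; mR−mL=0 → turn +0·90°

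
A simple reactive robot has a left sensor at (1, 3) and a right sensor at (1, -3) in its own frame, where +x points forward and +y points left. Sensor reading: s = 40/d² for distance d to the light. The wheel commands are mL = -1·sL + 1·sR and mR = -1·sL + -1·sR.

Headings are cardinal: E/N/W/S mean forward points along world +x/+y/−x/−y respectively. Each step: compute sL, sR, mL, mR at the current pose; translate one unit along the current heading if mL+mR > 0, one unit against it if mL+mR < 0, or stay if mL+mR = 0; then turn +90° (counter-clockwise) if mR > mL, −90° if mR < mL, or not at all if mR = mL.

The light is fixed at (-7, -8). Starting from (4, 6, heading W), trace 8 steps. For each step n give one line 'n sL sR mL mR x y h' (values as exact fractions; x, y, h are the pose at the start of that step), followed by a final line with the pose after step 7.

0 40/221 40/389 -6720/85969 -24400/85969 4 6 W
1 20/153 4/45 -32/765 -56/255 5 6 N
2 8/85 40/269 1248/22865 -5552/22865 5 5 E
3 2/17 5/26 33/442 -137/442 4 5 S
4 40/221 40/389 -6720/85969 -24400/85969 4 6 W
5 20/153 4/45 -32/765 -56/255 5 6 N
6 8/85 40/269 1248/22865 -5552/22865 5 5 E
7 2/17 5/26 33/442 -137/442 4 5 S
final 4 6 W

n=0: pose=(4,6,W); sL=40/221, sR=40/389; mL=-6720/85969, mR=-24400/85969; mL+mR=-80/221 → advance -1; mR−mL=-80/389 → turn -1·90°
n=1: pose=(5,6,N); sL=20/153, sR=4/45; mL=-32/765, mR=-56/255; mL+mR=-40/153 → advance -1; mR−mL=-8/45 → turn -1·90°
n=2: pose=(5,5,E); sL=8/85, sR=40/269; mL=1248/22865, mR=-5552/22865; mL+mR=-16/85 → advance -1; mR−mL=-80/269 → turn -1·90°
n=3: pose=(4,5,S); sL=2/17, sR=5/26; mL=33/442, mR=-137/442; mL+mR=-4/17 → advance -1; mR−mL=-5/13 → turn -1·90°
n=4: pose=(4,6,W); sL=40/221, sR=40/389; mL=-6720/85969, mR=-24400/85969; mL+mR=-80/221 → advance -1; mR−mL=-80/389 → turn -1·90°
n=5: pose=(5,6,N); sL=20/153, sR=4/45; mL=-32/765, mR=-56/255; mL+mR=-40/153 → advance -1; mR−mL=-8/45 → turn -1·90°
n=6: pose=(5,5,E); sL=8/85, sR=40/269; mL=1248/22865, mR=-5552/22865; mL+mR=-16/85 → advance -1; mR−mL=-80/269 → turn -1·90°
n=7: pose=(4,5,S); sL=2/17, sR=5/26; mL=33/442, mR=-137/442; mL+mR=-4/17 → advance -1; mR−mL=-5/13 → turn -1·90°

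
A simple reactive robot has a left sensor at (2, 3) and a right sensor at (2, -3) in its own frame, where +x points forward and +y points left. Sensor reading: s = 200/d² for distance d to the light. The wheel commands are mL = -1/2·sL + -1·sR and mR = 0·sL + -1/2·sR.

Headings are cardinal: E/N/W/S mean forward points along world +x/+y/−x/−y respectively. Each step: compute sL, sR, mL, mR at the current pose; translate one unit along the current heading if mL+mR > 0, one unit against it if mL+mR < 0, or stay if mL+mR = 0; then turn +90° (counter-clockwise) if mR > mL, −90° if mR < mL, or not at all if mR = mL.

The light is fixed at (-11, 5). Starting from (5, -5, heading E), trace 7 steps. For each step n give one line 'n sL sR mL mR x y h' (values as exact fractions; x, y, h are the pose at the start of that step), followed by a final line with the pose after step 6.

n=0: pose=(5,-5,E); sL=200/373, sR=200/493; mL=-123900/183889, mR=-100/493; mL+mR=-161200/183889 → advance -1; mR−mL=86600/183889 → turn +1·90°
n=1: pose=(4,-5,N); sL=25/26, sR=50/97; mL=-5025/5044, mR=-25/97; mL+mR=-6325/5044 → advance -1; mR−mL=3725/5044 → turn +1·90°
n=2: pose=(4,-6,W); sL=40/73, sR=200/233; mL=-19260/17009, mR=-100/233; mL+mR=-26560/17009 → advance -1; mR−mL=11960/17009 → turn +1·90°
n=3: pose=(5,-6,S); sL=20/53, sR=100/169; mL=-6990/8957, mR=-50/169; mL+mR=-9640/8957 → advance -1; mR−mL=4340/8957 → turn +1·90°
n=4: pose=(5,-5,E); sL=200/373, sR=200/493; mL=-123900/183889, mR=-100/493; mL+mR=-161200/183889 → advance -1; mR−mL=86600/183889 → turn +1·90°
n=5: pose=(4,-5,N); sL=25/26, sR=50/97; mL=-5025/5044, mR=-25/97; mL+mR=-6325/5044 → advance -1; mR−mL=3725/5044 → turn +1·90°
n=6: pose=(4,-6,W); sL=40/73, sR=200/233; mL=-19260/17009, mR=-100/233; mL+mR=-26560/17009 → advance -1; mR−mL=11960/17009 → turn +1·90°

0 200/373 200/493 -123900/183889 -100/493 5 -5 E
1 25/26 50/97 -5025/5044 -25/97 4 -5 N
2 40/73 200/233 -19260/17009 -100/233 4 -6 W
3 20/53 100/169 -6990/8957 -50/169 5 -6 S
4 200/373 200/493 -123900/183889 -100/493 5 -5 E
5 25/26 50/97 -5025/5044 -25/97 4 -5 N
6 40/73 200/233 -19260/17009 -100/233 4 -6 W
final 5 -6 S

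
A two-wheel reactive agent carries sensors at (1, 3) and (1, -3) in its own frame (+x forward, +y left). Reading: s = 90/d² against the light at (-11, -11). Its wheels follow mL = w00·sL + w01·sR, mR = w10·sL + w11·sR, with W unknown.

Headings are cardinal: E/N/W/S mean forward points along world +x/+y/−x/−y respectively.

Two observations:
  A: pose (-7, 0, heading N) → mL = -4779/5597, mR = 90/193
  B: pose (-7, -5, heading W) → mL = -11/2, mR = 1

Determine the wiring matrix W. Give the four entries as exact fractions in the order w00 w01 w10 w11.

obs A: pose=(-7,0,N) → sL=18/29, sR=90/193, mL=-4779/5597, mR=90/193
obs B: pose=(-7,-5,W) → sL=5, sR=1, mL=-11/2, mR=1
sensor matrix S = [[18/29, 90/193], [5, 1]]; det S = -9576/5597
solve [mL_A; mL_B] = S·[w00; w01] and [mR_A; mR_B] = S·[w10; w11]:
  w00 = -1, w01 = -1/2, w10 = 0, w11 = 1

-1 -1/2 0 1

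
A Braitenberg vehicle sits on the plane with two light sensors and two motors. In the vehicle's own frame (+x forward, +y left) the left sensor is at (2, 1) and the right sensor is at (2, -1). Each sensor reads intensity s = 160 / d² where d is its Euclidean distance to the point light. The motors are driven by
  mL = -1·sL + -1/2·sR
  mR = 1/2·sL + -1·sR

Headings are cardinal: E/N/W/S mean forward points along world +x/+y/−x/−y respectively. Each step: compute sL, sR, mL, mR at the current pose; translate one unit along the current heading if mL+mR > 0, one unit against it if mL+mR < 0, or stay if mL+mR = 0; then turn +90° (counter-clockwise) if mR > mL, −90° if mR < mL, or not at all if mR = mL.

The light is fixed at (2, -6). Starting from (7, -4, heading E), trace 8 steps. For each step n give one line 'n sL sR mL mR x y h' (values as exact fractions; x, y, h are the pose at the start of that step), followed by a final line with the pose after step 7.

0 80/29 16/5 -632/145 -264/145 7 -4 E
1 32/5 160/41 -1712/205 -144/205 6 -4 N
2 40 20 -50 0 6 -5 W
3 160/37 160/17 -5680/629 -4560/629 7 -5 S
4 80/29 16/5 -632/145 -264/145 7 -4 E
5 32/5 160/41 -1712/205 -144/205 6 -4 N
6 40 20 -50 0 6 -5 W
7 160/37 160/17 -5680/629 -4560/629 7 -5 S
final 7 -4 E

n=0: pose=(7,-4,E); sL=80/29, sR=16/5; mL=-632/145, mR=-264/145; mL+mR=-896/145 → advance -1; mR−mL=368/145 → turn +1·90°
n=1: pose=(6,-4,N); sL=32/5, sR=160/41; mL=-1712/205, mR=-144/205; mL+mR=-1856/205 → advance -1; mR−mL=1568/205 → turn +1·90°
n=2: pose=(6,-5,W); sL=40, sR=20; mL=-50, mR=0; mL+mR=-50 → advance -1; mR−mL=50 → turn +1·90°
n=3: pose=(7,-5,S); sL=160/37, sR=160/17; mL=-5680/629, mR=-4560/629; mL+mR=-10240/629 → advance -1; mR−mL=1120/629 → turn +1·90°
n=4: pose=(7,-4,E); sL=80/29, sR=16/5; mL=-632/145, mR=-264/145; mL+mR=-896/145 → advance -1; mR−mL=368/145 → turn +1·90°
n=5: pose=(6,-4,N); sL=32/5, sR=160/41; mL=-1712/205, mR=-144/205; mL+mR=-1856/205 → advance -1; mR−mL=1568/205 → turn +1·90°
n=6: pose=(6,-5,W); sL=40, sR=20; mL=-50, mR=0; mL+mR=-50 → advance -1; mR−mL=50 → turn +1·90°
n=7: pose=(7,-5,S); sL=160/37, sR=160/17; mL=-5680/629, mR=-4560/629; mL+mR=-10240/629 → advance -1; mR−mL=1120/629 → turn +1·90°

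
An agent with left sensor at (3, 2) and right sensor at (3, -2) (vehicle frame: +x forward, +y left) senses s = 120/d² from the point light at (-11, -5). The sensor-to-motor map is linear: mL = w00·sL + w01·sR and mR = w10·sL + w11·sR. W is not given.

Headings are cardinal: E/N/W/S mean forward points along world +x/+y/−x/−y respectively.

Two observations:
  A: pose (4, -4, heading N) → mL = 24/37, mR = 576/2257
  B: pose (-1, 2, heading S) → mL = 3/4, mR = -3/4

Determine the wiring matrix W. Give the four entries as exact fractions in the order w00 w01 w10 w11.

1 0 1 -1

obs A: pose=(4,-4,N) → sL=24/37, sR=24/61, mL=24/37, mR=576/2257
obs B: pose=(-1,2,S) → sL=3/4, sR=3/2, mL=3/4, mR=-3/4
sensor matrix S = [[24/37, 24/61], [3/4, 3/2]]; det S = 1530/2257
solve [mL_A; mL_B] = S·[w00; w01] and [mR_A; mR_B] = S·[w10; w11]:
  w00 = 1, w01 = 0, w10 = 1, w11 = -1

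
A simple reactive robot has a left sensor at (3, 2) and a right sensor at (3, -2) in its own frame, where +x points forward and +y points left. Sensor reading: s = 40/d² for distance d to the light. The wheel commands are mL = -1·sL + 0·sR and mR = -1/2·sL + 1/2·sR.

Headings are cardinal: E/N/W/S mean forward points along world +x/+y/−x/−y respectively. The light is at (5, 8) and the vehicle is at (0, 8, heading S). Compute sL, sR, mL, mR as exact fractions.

20/9 20/29 -20/9 -200/261

left sensor world pos  = (2, 5); dL² = 18
right sensor world pos = (-2, 5); dR² = 58
sL = 40/18 = 20/9
sR = 40/58 = 20/29
mL = -1·sL + 0·sR = -20/9
mR = -1/2·sL + 1/2·sR = -200/261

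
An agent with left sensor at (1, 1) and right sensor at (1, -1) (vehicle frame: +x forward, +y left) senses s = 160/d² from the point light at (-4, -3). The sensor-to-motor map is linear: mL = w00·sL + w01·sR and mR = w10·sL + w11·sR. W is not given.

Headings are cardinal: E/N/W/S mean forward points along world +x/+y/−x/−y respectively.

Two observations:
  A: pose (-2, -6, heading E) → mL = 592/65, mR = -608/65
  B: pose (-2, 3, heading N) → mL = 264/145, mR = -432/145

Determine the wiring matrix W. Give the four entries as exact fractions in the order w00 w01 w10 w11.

obs A: pose=(-2,-6,E) → sL=160/13, sR=32/5, mL=592/65, mR=-608/65
obs B: pose=(-2,3,N) → sL=16/5, sR=80/29, mL=264/145, mR=-432/145
sensor matrix S = [[160/13, 32/5], [16/5, 80/29]]; det S = 126976/9425
solve [mL_A; mL_B] = S·[w00; w01] and [mR_A; mR_B] = S·[w10; w11]:
  w00 = 1, w01 = -1/2, w10 = -1/2, w11 = -1/2

1 -1/2 -1/2 -1/2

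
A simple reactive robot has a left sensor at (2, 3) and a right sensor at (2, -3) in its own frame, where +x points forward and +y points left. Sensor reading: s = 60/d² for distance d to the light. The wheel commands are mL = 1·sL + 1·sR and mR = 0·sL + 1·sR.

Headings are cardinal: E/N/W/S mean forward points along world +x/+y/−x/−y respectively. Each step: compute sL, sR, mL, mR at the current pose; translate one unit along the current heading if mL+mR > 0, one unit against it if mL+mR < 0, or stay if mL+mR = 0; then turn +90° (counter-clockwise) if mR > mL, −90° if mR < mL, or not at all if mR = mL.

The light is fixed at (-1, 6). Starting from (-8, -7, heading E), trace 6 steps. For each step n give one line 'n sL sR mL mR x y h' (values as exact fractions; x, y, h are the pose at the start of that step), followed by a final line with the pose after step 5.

n=0: pose=(-8,-7,E); sL=12/25, sR=60/281; mL=4872/7025, mR=60/281; mL+mR=6372/7025 → advance +1; mR−mL=-12/25 → turn -1·90°
n=1: pose=(-7,-7,S); sL=10/39, sR=10/51; mL=100/221, mR=10/51; mL+mR=430/663 → advance +1; mR−mL=-10/39 → turn -1·90°
n=2: pose=(-7,-8,W); sL=60/353, sR=12/37; mL=6456/13061, mR=12/37; mL+mR=10692/13061 → advance +1; mR−mL=-60/353 → turn -1·90°
n=3: pose=(-8,-8,N); sL=15/61, sR=3/8; mL=303/488, mR=3/8; mL+mR=243/244 → advance +1; mR−mL=-15/61 → turn -1·90°
n=4: pose=(-8,-7,E); sL=12/25, sR=60/281; mL=4872/7025, mR=60/281; mL+mR=6372/7025 → advance +1; mR−mL=-12/25 → turn -1·90°
n=5: pose=(-7,-7,S); sL=10/39, sR=10/51; mL=100/221, mR=10/51; mL+mR=430/663 → advance +1; mR−mL=-10/39 → turn -1·90°

0 12/25 60/281 4872/7025 60/281 -8 -7 E
1 10/39 10/51 100/221 10/51 -7 -7 S
2 60/353 12/37 6456/13061 12/37 -7 -8 W
3 15/61 3/8 303/488 3/8 -8 -8 N
4 12/25 60/281 4872/7025 60/281 -8 -7 E
5 10/39 10/51 100/221 10/51 -7 -7 S
final -7 -8 W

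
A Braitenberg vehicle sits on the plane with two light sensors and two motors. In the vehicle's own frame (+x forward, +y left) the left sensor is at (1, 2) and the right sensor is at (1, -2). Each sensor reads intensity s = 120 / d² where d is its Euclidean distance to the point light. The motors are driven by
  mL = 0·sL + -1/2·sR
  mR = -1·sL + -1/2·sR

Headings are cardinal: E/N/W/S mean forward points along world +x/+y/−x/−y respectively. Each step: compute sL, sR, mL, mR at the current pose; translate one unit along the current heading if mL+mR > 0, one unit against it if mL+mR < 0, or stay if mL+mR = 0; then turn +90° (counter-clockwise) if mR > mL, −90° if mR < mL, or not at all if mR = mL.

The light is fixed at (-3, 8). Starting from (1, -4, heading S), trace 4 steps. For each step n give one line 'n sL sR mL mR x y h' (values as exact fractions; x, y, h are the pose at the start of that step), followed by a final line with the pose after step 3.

n=0: pose=(1,-4,S); sL=24/41, sR=120/173; mL=-60/173, mR=-6612/7093; mL+mR=-9072/7093 → advance -1; mR−mL=-24/41 → turn -1·90°
n=1: pose=(1,-3,W); sL=60/89, sR=4/3; mL=-2/3, mR=-358/267; mL+mR=-536/267 → advance -1; mR−mL=-60/89 → turn -1·90°
n=2: pose=(2,-3,N); sL=120/109, sR=120/149; mL=-60/149, mR=-24420/16241; mL+mR=-30960/16241 → advance -1; mR−mL=-120/109 → turn -1·90°
n=3: pose=(2,-4,E); sL=15/17, sR=15/29; mL=-15/58, mR=-1125/986; mL+mR=-690/493 → advance -1; mR−mL=-15/17 → turn -1·90°

0 24/41 120/173 -60/173 -6612/7093 1 -4 S
1 60/89 4/3 -2/3 -358/267 1 -3 W
2 120/109 120/149 -60/149 -24420/16241 2 -3 N
3 15/17 15/29 -15/58 -1125/986 2 -4 E
final 1 -4 S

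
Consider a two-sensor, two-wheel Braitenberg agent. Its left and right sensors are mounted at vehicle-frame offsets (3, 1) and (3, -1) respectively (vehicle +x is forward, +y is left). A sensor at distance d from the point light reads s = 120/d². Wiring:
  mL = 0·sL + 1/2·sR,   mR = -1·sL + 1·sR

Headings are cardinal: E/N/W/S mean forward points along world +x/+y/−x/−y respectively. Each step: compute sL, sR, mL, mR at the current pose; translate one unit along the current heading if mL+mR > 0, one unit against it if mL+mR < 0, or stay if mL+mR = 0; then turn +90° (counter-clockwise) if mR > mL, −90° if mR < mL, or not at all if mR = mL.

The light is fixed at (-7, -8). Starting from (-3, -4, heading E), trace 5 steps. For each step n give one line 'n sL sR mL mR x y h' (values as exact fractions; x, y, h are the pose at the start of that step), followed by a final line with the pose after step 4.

0 60/37 60/29 30/29 480/1073 -3 -4 E
1 120/37 120/17 60/17 2400/629 -2 -4 S
2 3/2 30/17 15/17 9/34 -2 -5 E
3 120/49 24/5 12/5 576/245 -1 -5 S
4 12 20/3 10/3 -16/3 -1 -6 W
final 0 -6 N

n=0: pose=(-3,-4,E); sL=60/37, sR=60/29; mL=30/29, mR=480/1073; mL+mR=1590/1073 → advance +1; mR−mL=-630/1073 → turn -1·90°
n=1: pose=(-2,-4,S); sL=120/37, sR=120/17; mL=60/17, mR=2400/629; mL+mR=4620/629 → advance +1; mR−mL=180/629 → turn +1·90°
n=2: pose=(-2,-5,E); sL=3/2, sR=30/17; mL=15/17, mR=9/34; mL+mR=39/34 → advance +1; mR−mL=-21/34 → turn -1·90°
n=3: pose=(-1,-5,S); sL=120/49, sR=24/5; mL=12/5, mR=576/245; mL+mR=1164/245 → advance +1; mR−mL=-12/245 → turn -1·90°
n=4: pose=(-1,-6,W); sL=12, sR=20/3; mL=10/3, mR=-16/3; mL+mR=-2 → advance -1; mR−mL=-26/3 → turn -1·90°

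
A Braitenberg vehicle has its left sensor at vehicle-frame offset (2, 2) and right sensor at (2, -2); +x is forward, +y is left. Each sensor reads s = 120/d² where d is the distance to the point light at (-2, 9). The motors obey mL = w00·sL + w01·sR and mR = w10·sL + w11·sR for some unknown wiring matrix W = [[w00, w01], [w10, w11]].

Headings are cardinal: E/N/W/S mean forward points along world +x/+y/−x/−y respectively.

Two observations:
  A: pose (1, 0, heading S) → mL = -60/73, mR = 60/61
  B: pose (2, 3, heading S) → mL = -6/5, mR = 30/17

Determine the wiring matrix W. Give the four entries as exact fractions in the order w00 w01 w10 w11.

obs A: pose=(1,0,S) → sL=60/73, sR=60/61, mL=-60/73, mR=60/61
obs B: pose=(2,3,S) → sL=6/5, sR=30/17, mL=-6/5, mR=30/17
sensor matrix S = [[60/73, 60/61], [6/5, 30/17]]; det S = 20448/75701
solve [mL_A; mL_B] = S·[w00; w01] and [mR_A; mR_B] = S·[w10; w11]:
  w00 = -1, w01 = 0, w10 = 0, w11 = 1

-1 0 0 1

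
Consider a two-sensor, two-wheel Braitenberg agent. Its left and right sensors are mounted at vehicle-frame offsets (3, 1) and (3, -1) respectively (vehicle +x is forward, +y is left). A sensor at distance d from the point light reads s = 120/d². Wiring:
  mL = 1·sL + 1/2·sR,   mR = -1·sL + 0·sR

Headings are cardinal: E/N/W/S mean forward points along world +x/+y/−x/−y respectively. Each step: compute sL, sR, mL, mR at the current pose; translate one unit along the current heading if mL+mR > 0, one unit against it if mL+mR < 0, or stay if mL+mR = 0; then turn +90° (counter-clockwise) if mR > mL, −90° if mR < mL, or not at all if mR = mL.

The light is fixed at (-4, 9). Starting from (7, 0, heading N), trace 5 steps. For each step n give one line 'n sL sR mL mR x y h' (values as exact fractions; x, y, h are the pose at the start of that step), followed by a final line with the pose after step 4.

0 15/17 2/3 62/51 -15/17 7 0 N
1 24/49 120/277 9588/13573 -24/49 7 1 E
2 12/29 60/121 2322/3509 -12/29 8 1 S
3 120/181 24/29 5652/5249 -120/181 8 0 W
4 15/17 2/3 62/51 -15/17 7 0 N
final 7 1 E

n=0: pose=(7,0,N); sL=15/17, sR=2/3; mL=62/51, mR=-15/17; mL+mR=1/3 → advance +1; mR−mL=-107/51 → turn -1·90°
n=1: pose=(7,1,E); sL=24/49, sR=120/277; mL=9588/13573, mR=-24/49; mL+mR=60/277 → advance +1; mR−mL=-16236/13573 → turn -1·90°
n=2: pose=(8,1,S); sL=12/29, sR=60/121; mL=2322/3509, mR=-12/29; mL+mR=30/121 → advance +1; mR−mL=-3774/3509 → turn -1·90°
n=3: pose=(8,0,W); sL=120/181, sR=24/29; mL=5652/5249, mR=-120/181; mL+mR=12/29 → advance +1; mR−mL=-9132/5249 → turn -1·90°
n=4: pose=(7,0,N); sL=15/17, sR=2/3; mL=62/51, mR=-15/17; mL+mR=1/3 → advance +1; mR−mL=-107/51 → turn -1·90°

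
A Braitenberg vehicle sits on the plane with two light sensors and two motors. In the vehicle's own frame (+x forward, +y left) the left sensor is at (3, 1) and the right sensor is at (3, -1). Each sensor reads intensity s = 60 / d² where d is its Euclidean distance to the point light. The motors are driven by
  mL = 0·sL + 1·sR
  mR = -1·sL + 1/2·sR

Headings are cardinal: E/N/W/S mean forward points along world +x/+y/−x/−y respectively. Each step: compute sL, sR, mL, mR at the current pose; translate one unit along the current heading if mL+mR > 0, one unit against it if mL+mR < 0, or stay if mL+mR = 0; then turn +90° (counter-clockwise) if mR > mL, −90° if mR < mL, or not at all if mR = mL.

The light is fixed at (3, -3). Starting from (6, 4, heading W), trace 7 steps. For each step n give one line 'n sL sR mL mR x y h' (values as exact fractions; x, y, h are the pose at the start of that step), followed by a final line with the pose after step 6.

n=0: pose=(6,4,W); sL=5/3, sR=15/16; mL=15/16, mR=-115/96; mL+mR=-25/96 → advance -1; mR−mL=-205/96 → turn -1·90°
n=1: pose=(7,4,N); sL=60/109, sR=12/25; mL=12/25, mR=-846/2725; mL+mR=462/2725 → advance +1; mR−mL=-2154/2725 → turn -1·90°
n=2: pose=(7,5,E); sL=6/13, sR=30/49; mL=30/49, mR=-99/637; mL+mR=291/637 → advance +1; mR−mL=-489/637 → turn -1·90°
n=3: pose=(8,5,S); sL=60/61, sR=60/41; mL=60/41, mR=-630/2501; mL+mR=3030/2501 → advance +1; mR−mL=-4290/2501 → turn -1·90°
n=4: pose=(8,4,W); sL=3/2, sR=15/17; mL=15/17, mR=-18/17; mL+mR=-3/17 → advance -1; mR−mL=-33/17 → turn -1·90°
n=5: pose=(9,4,N); sL=12/25, sR=60/149; mL=60/149, mR=-1038/3725; mL+mR=462/3725 → advance +1; mR−mL=-2538/3725 → turn -1·90°
n=6: pose=(9,5,E); sL=10/27, sR=6/13; mL=6/13, mR=-49/351; mL+mR=113/351 → advance +1; mR−mL=-211/351 → turn -1·90°

0 5/3 15/16 15/16 -115/96 6 4 W
1 60/109 12/25 12/25 -846/2725 7 4 N
2 6/13 30/49 30/49 -99/637 7 5 E
3 60/61 60/41 60/41 -630/2501 8 5 S
4 3/2 15/17 15/17 -18/17 8 4 W
5 12/25 60/149 60/149 -1038/3725 9 4 N
6 10/27 6/13 6/13 -49/351 9 5 E
final 10 5 S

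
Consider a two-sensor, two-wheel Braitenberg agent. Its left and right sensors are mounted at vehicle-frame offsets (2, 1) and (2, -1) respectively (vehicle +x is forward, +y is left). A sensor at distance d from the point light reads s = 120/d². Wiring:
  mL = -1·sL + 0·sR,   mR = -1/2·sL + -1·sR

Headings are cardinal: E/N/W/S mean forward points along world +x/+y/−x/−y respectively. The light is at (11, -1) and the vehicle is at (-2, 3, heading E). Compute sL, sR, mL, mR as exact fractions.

60/73 12/13 -60/73 -1266/949

left sensor world pos  = (0, 4); dL² = 146
right sensor world pos = (0, 2); dR² = 130
sL = 120/146 = 60/73
sR = 120/130 = 12/13
mL = -1·sL + 0·sR = -60/73
mR = -1/2·sL + -1·sR = -1266/949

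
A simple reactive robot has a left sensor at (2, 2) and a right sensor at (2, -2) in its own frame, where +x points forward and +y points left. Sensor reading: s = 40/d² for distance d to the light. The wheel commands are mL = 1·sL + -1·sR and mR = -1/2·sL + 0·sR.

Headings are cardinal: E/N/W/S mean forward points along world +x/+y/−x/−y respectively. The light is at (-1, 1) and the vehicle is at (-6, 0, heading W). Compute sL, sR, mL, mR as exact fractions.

left sensor world pos  = (-8, -2); dL² = 58
right sensor world pos = (-8, 2); dR² = 50
sL = 40/58 = 20/29
sR = 40/50 = 4/5
mL = 1·sL + -1·sR = -16/145
mR = -1/2·sL + 0·sR = -10/29

20/29 4/5 -16/145 -10/29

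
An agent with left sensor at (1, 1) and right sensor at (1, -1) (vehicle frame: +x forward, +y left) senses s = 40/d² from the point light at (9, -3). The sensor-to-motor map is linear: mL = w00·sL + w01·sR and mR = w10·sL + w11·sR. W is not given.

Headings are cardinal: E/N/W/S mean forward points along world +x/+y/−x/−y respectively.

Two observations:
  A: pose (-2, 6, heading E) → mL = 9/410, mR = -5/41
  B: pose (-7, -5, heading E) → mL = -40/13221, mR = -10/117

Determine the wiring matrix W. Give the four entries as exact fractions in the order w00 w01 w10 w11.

-1/2 1/2 0 -1/2

obs A: pose=(-2,6,E) → sL=1/5, sR=10/41, mL=9/410, mR=-5/41
obs B: pose=(-7,-5,E) → sL=20/113, sR=20/117, mL=-40/13221, mR=-10/117
sensor matrix S = [[1/5, 10/41], [20/113, 20/117]]; det S = -4868/542061
solve [mL_A; mL_B] = S·[w00; w01] and [mR_A; mR_B] = S·[w10; w11]:
  w00 = -1/2, w01 = 1/2, w10 = 0, w11 = -1/2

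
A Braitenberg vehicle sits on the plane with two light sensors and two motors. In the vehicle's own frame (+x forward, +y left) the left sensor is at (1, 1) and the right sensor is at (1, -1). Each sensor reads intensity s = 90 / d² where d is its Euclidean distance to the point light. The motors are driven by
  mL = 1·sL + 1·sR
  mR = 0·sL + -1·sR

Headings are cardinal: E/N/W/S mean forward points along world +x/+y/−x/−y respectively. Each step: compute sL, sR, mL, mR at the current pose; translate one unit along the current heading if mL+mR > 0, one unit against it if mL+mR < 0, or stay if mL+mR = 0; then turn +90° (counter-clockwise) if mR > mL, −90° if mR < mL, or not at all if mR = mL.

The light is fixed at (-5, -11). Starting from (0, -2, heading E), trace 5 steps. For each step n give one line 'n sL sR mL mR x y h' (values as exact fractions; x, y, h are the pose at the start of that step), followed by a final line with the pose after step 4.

n=0: pose=(0,-2,E); sL=45/68, sR=9/10; mL=531/340, mR=-9/10; mL+mR=45/68 → advance +1; mR−mL=-837/340 → turn -1·90°
n=1: pose=(1,-2,S); sL=90/113, sR=90/89; mL=18180/10057, mR=-90/89; mL+mR=90/113 → advance +1; mR−mL=-28350/10057 → turn -1·90°
n=2: pose=(1,-3,W); sL=45/37, sR=45/53; mL=4050/1961, mR=-45/53; mL+mR=45/37 → advance +1; mR−mL=-5715/1961 → turn -1·90°
n=3: pose=(0,-3,N); sL=90/97, sR=10/13; mL=2140/1261, mR=-10/13; mL+mR=90/97 → advance +1; mR−mL=-3110/1261 → turn -1·90°
n=4: pose=(0,-2,E); sL=45/68, sR=9/10; mL=531/340, mR=-9/10; mL+mR=45/68 → advance +1; mR−mL=-837/340 → turn -1·90°

0 45/68 9/10 531/340 -9/10 0 -2 E
1 90/113 90/89 18180/10057 -90/89 1 -2 S
2 45/37 45/53 4050/1961 -45/53 1 -3 W
3 90/97 10/13 2140/1261 -10/13 0 -3 N
4 45/68 9/10 531/340 -9/10 0 -2 E
final 1 -2 S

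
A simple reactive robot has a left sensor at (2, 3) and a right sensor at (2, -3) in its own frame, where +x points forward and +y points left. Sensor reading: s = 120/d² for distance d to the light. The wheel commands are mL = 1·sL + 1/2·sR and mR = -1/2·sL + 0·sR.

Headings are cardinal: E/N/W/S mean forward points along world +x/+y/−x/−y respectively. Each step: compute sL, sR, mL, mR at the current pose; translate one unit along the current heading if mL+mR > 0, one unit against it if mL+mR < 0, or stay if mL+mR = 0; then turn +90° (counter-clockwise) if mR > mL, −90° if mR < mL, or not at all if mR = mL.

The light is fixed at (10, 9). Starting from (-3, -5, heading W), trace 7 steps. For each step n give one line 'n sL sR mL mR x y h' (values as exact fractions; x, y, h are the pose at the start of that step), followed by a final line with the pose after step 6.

0 60/257 60/173 18090/44461 -30/257 -3 -5 W
1 120/433 24/53 11556/22949 -60/433 -4 -5 N
2 30/61 3/10 783/1220 -15/61 -4 -4 E
3 24/65 120/481 1188/2405 -12/65 -3 -4 S
4 60/257 60/173 18090/44461 -30/257 -3 -5 W
5 120/433 24/53 11556/22949 -60/433 -4 -5 N
6 30/61 3/10 783/1220 -15/61 -4 -4 E
final -3 -4 S

n=0: pose=(-3,-5,W); sL=60/257, sR=60/173; mL=18090/44461, mR=-30/257; mL+mR=12900/44461 → advance +1; mR−mL=-23280/44461 → turn -1·90°
n=1: pose=(-4,-5,N); sL=120/433, sR=24/53; mL=11556/22949, mR=-60/433; mL+mR=8376/22949 → advance +1; mR−mL=-14736/22949 → turn -1·90°
n=2: pose=(-4,-4,E); sL=30/61, sR=3/10; mL=783/1220, mR=-15/61; mL+mR=483/1220 → advance +1; mR−mL=-1083/1220 → turn -1·90°
n=3: pose=(-3,-4,S); sL=24/65, sR=120/481; mL=1188/2405, mR=-12/65; mL+mR=744/2405 → advance +1; mR−mL=-1632/2405 → turn -1·90°
n=4: pose=(-3,-5,W); sL=60/257, sR=60/173; mL=18090/44461, mR=-30/257; mL+mR=12900/44461 → advance +1; mR−mL=-23280/44461 → turn -1·90°
n=5: pose=(-4,-5,N); sL=120/433, sR=24/53; mL=11556/22949, mR=-60/433; mL+mR=8376/22949 → advance +1; mR−mL=-14736/22949 → turn -1·90°
n=6: pose=(-4,-4,E); sL=30/61, sR=3/10; mL=783/1220, mR=-15/61; mL+mR=483/1220 → advance +1; mR−mL=-1083/1220 → turn -1·90°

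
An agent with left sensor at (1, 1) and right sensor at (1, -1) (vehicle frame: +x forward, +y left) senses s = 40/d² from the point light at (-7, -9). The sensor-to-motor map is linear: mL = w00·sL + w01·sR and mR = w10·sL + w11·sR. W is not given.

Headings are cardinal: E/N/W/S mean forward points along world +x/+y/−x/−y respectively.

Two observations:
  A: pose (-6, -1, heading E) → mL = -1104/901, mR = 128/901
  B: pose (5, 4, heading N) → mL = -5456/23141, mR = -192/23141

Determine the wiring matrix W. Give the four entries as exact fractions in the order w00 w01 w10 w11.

-1 -1 -1/2 1/2

obs A: pose=(-6,-1,E) → sL=8/17, sR=40/53, mL=-1104/901, mR=128/901
obs B: pose=(5,4,N) → sL=40/317, sR=8/73, mL=-5456/23141, mR=-192/23141
sensor matrix S = [[8/17, 40/53], [40/317, 8/73]]; det S = -910336/20850041
solve [mL_A; mL_B] = S·[w00; w01] and [mR_A; mR_B] = S·[w10; w11]:
  w00 = -1, w01 = -1, w10 = -1/2, w11 = 1/2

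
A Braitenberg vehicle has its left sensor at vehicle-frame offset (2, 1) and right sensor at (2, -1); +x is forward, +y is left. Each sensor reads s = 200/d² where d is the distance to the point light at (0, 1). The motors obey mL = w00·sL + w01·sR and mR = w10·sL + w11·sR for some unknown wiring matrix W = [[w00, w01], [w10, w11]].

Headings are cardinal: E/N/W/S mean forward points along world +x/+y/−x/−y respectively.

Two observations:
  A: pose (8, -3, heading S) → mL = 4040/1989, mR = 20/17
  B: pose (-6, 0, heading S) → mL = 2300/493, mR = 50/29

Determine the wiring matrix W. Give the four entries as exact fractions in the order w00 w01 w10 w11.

1/2 1/2 0 1/2

obs A: pose=(8,-3,S) → sL=200/117, sR=40/17, mL=4040/1989, mR=20/17
obs B: pose=(-6,0,S) → sL=100/17, sR=100/29, mL=2300/493, mR=50/29
sensor matrix S = [[200/117, 40/17], [100/17, 100/29]]; det S = -7792000/980577
solve [mL_A; mL_B] = S·[w00; w01] and [mR_A; mR_B] = S·[w10; w11]:
  w00 = 1/2, w01 = 1/2, w10 = 0, w11 = 1/2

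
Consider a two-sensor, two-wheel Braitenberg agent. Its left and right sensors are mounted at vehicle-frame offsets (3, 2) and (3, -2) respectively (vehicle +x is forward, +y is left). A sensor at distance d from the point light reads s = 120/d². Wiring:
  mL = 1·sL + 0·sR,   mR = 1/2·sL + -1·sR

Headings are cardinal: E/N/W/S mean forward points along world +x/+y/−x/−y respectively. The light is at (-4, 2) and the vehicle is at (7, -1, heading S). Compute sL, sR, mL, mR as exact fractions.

left sensor world pos  = (9, -4); dL² = 205
right sensor world pos = (5, -4); dR² = 117
sL = 120/205 = 24/41
sR = 120/117 = 40/39
mL = 1·sL + 0·sR = 24/41
mR = 1/2·sL + -1·sR = -1172/1599

24/41 40/39 24/41 -1172/1599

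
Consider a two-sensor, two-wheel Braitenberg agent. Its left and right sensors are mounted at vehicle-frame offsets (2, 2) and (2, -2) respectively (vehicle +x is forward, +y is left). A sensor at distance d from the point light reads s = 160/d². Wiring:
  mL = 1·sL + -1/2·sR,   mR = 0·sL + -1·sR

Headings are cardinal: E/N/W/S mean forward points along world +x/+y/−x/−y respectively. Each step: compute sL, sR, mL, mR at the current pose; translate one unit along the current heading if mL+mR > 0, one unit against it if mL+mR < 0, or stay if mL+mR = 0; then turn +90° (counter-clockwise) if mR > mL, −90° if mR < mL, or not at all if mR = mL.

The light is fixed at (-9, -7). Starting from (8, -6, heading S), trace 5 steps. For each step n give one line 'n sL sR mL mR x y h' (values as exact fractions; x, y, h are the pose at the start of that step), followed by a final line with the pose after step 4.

0 80/181 80/113 1800/20453 -80/113 8 -6 S
1 32/45 160/241 4112/10845 -160/241 8 -5 W
2 10/17 5/13 175/442 -5/13 9 -5 N
3 32/85 160/401 6032/34085 -160/401 9 -4 E
4 80/181 80/113 1800/20453 -80/113 8 -4 S
final 8 -3 W

n=0: pose=(8,-6,S); sL=80/181, sR=80/113; mL=1800/20453, mR=-80/113; mL+mR=-12680/20453 → advance -1; mR−mL=-16280/20453 → turn -1·90°
n=1: pose=(8,-5,W); sL=32/45, sR=160/241; mL=4112/10845, mR=-160/241; mL+mR=-3088/10845 → advance -1; mR−mL=-11312/10845 → turn -1·90°
n=2: pose=(9,-5,N); sL=10/17, sR=5/13; mL=175/442, mR=-5/13; mL+mR=5/442 → advance +1; mR−mL=-345/442 → turn -1·90°
n=3: pose=(9,-4,E); sL=32/85, sR=160/401; mL=6032/34085, mR=-160/401; mL+mR=-7568/34085 → advance -1; mR−mL=-19632/34085 → turn -1·90°
n=4: pose=(8,-4,S); sL=80/181, sR=80/113; mL=1800/20453, mR=-80/113; mL+mR=-12680/20453 → advance -1; mR−mL=-16280/20453 → turn -1·90°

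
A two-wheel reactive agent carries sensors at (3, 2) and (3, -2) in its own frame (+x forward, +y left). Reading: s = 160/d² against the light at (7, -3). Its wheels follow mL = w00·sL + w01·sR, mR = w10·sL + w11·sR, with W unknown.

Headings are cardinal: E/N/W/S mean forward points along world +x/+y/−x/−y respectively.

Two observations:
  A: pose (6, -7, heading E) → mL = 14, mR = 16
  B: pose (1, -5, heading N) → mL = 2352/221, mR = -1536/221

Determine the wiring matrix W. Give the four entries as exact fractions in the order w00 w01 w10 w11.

1/2 1 1 -1

obs A: pose=(6,-7,E) → sL=20, sR=4, mL=14, mR=16
obs B: pose=(1,-5,N) → sL=32/13, sR=160/17, mL=2352/221, mR=-1536/221
sensor matrix S = [[20, 4], [32/13, 160/17]]; det S = 39424/221
solve [mL_A; mL_B] = S·[w00; w01] and [mR_A; mR_B] = S·[w10; w11]:
  w00 = 1/2, w01 = 1, w10 = 1, w11 = -1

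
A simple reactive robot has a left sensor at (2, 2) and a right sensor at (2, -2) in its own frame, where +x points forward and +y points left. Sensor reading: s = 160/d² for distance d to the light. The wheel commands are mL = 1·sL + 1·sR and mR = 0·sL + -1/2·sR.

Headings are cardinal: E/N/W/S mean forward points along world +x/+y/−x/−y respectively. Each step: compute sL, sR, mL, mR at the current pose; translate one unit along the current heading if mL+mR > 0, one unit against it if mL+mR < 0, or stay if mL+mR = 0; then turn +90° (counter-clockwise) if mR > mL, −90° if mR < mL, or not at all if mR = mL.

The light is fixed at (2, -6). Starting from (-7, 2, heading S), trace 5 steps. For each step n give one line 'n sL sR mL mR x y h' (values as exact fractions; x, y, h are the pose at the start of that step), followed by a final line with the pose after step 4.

n=0: pose=(-7,2,S); sL=32/17, sR=160/157; mL=7744/2669, mR=-80/157; mL+mR=6384/2669 → advance +1; mR−mL=-9104/2669 → turn -1·90°
n=1: pose=(-7,1,W); sL=80/73, sR=80/101; mL=13920/7373, mR=-40/101; mL+mR=11000/7373 → advance +1; mR−mL=-16840/7373 → turn -1·90°
n=2: pose=(-8,1,N); sL=32/45, sR=32/29; mL=2368/1305, mR=-16/29; mL+mR=1648/1305 → advance +1; mR−mL=-3088/1305 → turn -1·90°
n=3: pose=(-8,2,E); sL=40/41, sR=8/5; mL=528/205, mR=-4/5; mL+mR=364/205 → advance +1; mR−mL=-692/205 → turn -1·90°
n=4: pose=(-7,2,S); sL=32/17, sR=160/157; mL=7744/2669, mR=-80/157; mL+mR=6384/2669 → advance +1; mR−mL=-9104/2669 → turn -1·90°

0 32/17 160/157 7744/2669 -80/157 -7 2 S
1 80/73 80/101 13920/7373 -40/101 -7 1 W
2 32/45 32/29 2368/1305 -16/29 -8 1 N
3 40/41 8/5 528/205 -4/5 -8 2 E
4 32/17 160/157 7744/2669 -80/157 -7 2 S
final -7 1 W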